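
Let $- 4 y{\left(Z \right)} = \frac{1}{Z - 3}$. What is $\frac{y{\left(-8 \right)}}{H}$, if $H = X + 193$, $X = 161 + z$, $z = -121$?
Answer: $\frac{1}{10252} \approx 9.7542 \cdot 10^{-5}$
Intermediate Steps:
$y{\left(Z \right)} = - \frac{1}{4 \left(-3 + Z\right)}$ ($y{\left(Z \right)} = - \frac{1}{4 \left(Z - 3\right)} = - \frac{1}{4 \left(-3 + Z\right)}$)
$X = 40$ ($X = 161 - 121 = 40$)
$H = 233$ ($H = 40 + 193 = 233$)
$\frac{y{\left(-8 \right)}}{H} = \frac{\left(-1\right) \frac{1}{-12 + 4 \left(-8\right)}}{233} = - \frac{1}{-12 - 32} \cdot \frac{1}{233} = - \frac{1}{-44} \cdot \frac{1}{233} = \left(-1\right) \left(- \frac{1}{44}\right) \frac{1}{233} = \frac{1}{44} \cdot \frac{1}{233} = \frac{1}{10252}$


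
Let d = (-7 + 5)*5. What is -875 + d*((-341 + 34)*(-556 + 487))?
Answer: -212705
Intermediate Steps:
d = -10 (d = -2*5 = -10)
-875 + d*((-341 + 34)*(-556 + 487)) = -875 - 10*(-341 + 34)*(-556 + 487) = -875 - (-3070)*(-69) = -875 - 10*21183 = -875 - 211830 = -212705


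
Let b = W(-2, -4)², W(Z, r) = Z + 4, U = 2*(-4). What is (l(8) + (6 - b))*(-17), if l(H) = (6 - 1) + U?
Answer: 17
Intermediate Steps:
U = -8
W(Z, r) = 4 + Z
l(H) = -3 (l(H) = (6 - 1) - 8 = 5 - 8 = -3)
b = 4 (b = (4 - 2)² = 2² = 4)
(l(8) + (6 - b))*(-17) = (-3 + (6 - 1*4))*(-17) = (-3 + (6 - 4))*(-17) = (-3 + 2)*(-17) = -1*(-17) = 17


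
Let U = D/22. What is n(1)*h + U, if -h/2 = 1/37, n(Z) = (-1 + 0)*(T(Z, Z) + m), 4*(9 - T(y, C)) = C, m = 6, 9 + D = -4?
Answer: 84/407 ≈ 0.20639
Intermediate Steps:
D = -13 (D = -9 - 4 = -13)
T(y, C) = 9 - C/4
n(Z) = -15 + Z/4 (n(Z) = (-1 + 0)*((9 - Z/4) + 6) = -(15 - Z/4) = -15 + Z/4)
h = -2/37 ≈ -0.054054
U = -13/22 ≈ -0.59091
n(1)*h + U = (-15 + (¼)*1)*(-2/37) - 13/22 = (-15 + ¼)*(-2/37) - 13/22 = -59/4*(-2/37) - 13/22 = 59/74 - 13/22 = 84/407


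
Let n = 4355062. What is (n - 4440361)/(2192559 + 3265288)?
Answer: -85299/5457847 ≈ -0.015629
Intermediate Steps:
(n - 4440361)/(2192559 + 3265288) = (4355062 - 4440361)/(2192559 + 3265288) = -85299/5457847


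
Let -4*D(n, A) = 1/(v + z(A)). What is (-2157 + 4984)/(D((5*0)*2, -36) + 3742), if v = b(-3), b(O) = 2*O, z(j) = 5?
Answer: 11308/14969 ≈ 0.75543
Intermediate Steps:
v = -6 (v = 2*(-3) = -6)
D(n, A) = ¼ (D(n, A) = -1/(4*(-6 + 5)) = -¼/(-1) = -¼*(-1) = ¼)
(-2157 + 4984)/(D((5*0)*2, -36) + 3742) = (-2157 + 4984)/(¼ + 3742) = 2827/(14969/4) = 2827*(4/14969) = 11308/14969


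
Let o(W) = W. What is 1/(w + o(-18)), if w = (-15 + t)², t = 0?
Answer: 1/207 ≈ 0.0048309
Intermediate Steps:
w = 225 (w = (-15 + 0)² = (-15)² = 225)
1/(w + o(-18)) = 1/(225 - 18) = 1/207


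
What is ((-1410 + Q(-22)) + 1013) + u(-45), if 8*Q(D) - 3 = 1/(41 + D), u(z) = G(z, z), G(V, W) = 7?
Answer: -29611/76 ≈ -389.62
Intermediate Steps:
u(z) = 7
Q(D) = 3/8 + 1/(8*(41 + D))
((-1410 + Q(-22)) + 1013) + u(-45) = ((-1410 + (124 + 3*(-22))/(8*(41 - 22))) + 1013) + 7 = ((-1410 + (1/8)*(124 - 66)/19) + 1013) + 7 = ((-1410 + (1/8)*(1/19)*58) + 1013) + 7 = ((-1410 + 29/76) + 1013) + 7 = (-107131/76 + 1013) + 7 = -30143/76 + 7 = -29611/76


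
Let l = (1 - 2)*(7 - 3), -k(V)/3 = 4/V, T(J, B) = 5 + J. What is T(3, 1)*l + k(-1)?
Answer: -20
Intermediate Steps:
k(V) = -12/V
l = -4 (l = -1*4 = -4)
T(3, 1)*l + k(-1) = (5 + 3)*(-4) - 12/(-1) = 8*(-4) - 12*(-1) = -32 + 12 = -20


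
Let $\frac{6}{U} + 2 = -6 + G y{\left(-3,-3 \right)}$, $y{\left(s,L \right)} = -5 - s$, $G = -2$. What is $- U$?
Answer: $\frac{3}{2} \approx 1.5$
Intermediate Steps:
$U = - \frac{3}{2}$ ($U = \frac{6}{-2 - \left(6 + 2 \left(-5 - -3\right)\right)} = \frac{6}{-2 - \left(6 + 2 \left(-5 + 3\right)\right)} = \frac{6}{-2 - 2} = \frac{6}{-4} = 6 \left(- \frac{1}{4}\right) = - \frac{3}{2} \approx -1.5$)
$- U = \left(-1\right) \left(- \frac{3}{2}\right) = \frac{3}{2}$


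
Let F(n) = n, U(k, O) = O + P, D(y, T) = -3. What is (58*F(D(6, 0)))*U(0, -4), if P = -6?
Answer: 1740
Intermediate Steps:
U(k, O) = -6 + O (U(k, O) = O - 6 = -6 + O)
(58*F(D(6, 0)))*U(0, -4) = (58*(-3))*(-6 - 4) = -174*(-10) = 1740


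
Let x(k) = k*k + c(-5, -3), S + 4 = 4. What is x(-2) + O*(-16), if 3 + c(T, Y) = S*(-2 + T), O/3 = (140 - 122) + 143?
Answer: -7727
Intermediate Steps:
S = 0 (S = -4 + 4 = 0)
O = 483 (O = 3*((140 - 122) + 143) = 3*(18 + 143) = 3*161 = 483)
c(T, Y) = -3 (c(T, Y) = -3 + 0*(-2 + T) = -3 + 0 = -3)
x(k) = -3 + k² (x(k) = k*k - 3 = k² - 3 = -3 + k²)
x(-2) + O*(-16) = (-3 + (-2)²) + 483*(-16) = (-3 + 4) - 7728 = 1 - 7728 = -7727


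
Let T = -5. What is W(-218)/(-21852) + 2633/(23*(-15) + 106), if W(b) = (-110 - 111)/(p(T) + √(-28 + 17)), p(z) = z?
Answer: -2071571471/188014608 - 221*I*√11/786672 ≈ -11.018 - 0.00093174*I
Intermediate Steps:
W(b) = -221/(-5 + I*√11) (W(b) = (-110 - 111)/(-5 + √(-28 + 17)) = -221/(-5 + √(-11)) = -221/(-5 + I*√11))
W(-218)/(-21852) + 2633/(23*(-15) + 106) = (1105/36 + 221*I*√11/36)/(-21852) + 2633/(23*(-15) + 106) = (1105/36 + 221*I*√11/36)*(-1/21852) + 2633/(-345 + 106) = (-1105/786672 - 221*I*√11/786672) + 2633/(-239) = (-1105/786672 - 221*I*√11/786672) + 2633*(-1/239) = (-1105/786672 - 221*I*√11/786672) - 2633/239 = -2071571471/188014608 - 221*I*√11/786672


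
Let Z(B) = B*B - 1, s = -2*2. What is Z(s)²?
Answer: 225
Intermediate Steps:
s = -4
Z(B) = -1 + B² (Z(B) = B² - 1 = -1 + B²)
Z(s)² = (-1 + (-4)²)² = (-1 + 16)² = 15² = 225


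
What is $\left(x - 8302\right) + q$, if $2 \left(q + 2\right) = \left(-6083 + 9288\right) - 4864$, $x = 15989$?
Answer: $\frac{13711}{2} \approx 6855.5$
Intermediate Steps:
$q = - \frac{1663}{2}$ ($q = -2 + \frac{\left(-6083 + 9288\right) - 4864}{2} = -2 + \frac{3205 - 4864}{2} = -2 + \frac{1}{2} \left(-1659\right) = -2 - \frac{1659}{2} = - \frac{1663}{2} \approx -831.5$)
$\left(x - 8302\right) + q = \left(15989 - 8302\right) - \frac{1663}{2} = 7687 - \frac{1663}{2} = \frac{13711}{2}$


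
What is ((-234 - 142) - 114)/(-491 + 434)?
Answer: 490/57 ≈ 8.5965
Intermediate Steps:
((-234 - 142) - 114)/(-491 + 434) = (-376 - 114)/(-57) = -490*(-1/57) = 490/57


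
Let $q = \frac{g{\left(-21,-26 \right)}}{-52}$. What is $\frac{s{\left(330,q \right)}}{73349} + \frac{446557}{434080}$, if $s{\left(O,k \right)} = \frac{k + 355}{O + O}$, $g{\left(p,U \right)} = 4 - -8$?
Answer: $\frac{2810356925689}{2731814850336} \approx 1.0288$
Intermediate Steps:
$g{\left(p,U \right)} = 12$ ($g{\left(p,U \right)} = 4 + 8 = 12$)
$q = - \frac{3}{13}$ ($q = \frac{12}{-52} = 12 \left(- \frac{1}{52}\right) = - \frac{3}{13} \approx -0.23077$)
$s{\left(O,k \right)} = \frac{355 + k}{2 O}$
$\frac{s{\left(330,q \right)}}{73349} + \frac{446557}{434080} = \frac{\frac{1}{2} \cdot \frac{1}{330} \left(355 - \frac{3}{13}\right)}{73349} + \frac{446557}{434080} = \frac{1}{2} \cdot \frac{1}{330} \cdot \frac{4612}{13} \cdot \frac{1}{73349} + 446557 \cdot \frac{1}{434080} = \frac{1153}{2145} \cdot \frac{1}{73349} + \frac{446557}{434080} = \frac{1153}{157333605} + \frac{446557}{434080} = \frac{2810356925689}{2731814850336}$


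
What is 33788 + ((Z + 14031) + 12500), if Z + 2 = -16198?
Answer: 44119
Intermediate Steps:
Z = -16200 (Z = -2 - 16198 = -16200)
33788 + ((Z + 14031) + 12500) = 33788 + ((-16200 + 14031) + 12500) = 33788 + (-2169 + 12500) = 33788 + 10331 = 44119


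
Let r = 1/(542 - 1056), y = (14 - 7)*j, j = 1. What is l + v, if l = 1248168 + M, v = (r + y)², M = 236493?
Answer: 392254435965/264196 ≈ 1.4847e+6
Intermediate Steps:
y = 7 (y = (14 - 7)*1 = 7*1 = 7)
r = -1/514 (r = 1/(-514) = -1/514 ≈ -0.0019455)
v = 12938409/264196 (v = (-1/514 + 7)² = (3597/514)² = 12938409/264196 ≈ 48.973)
l = 1484661 (l = 1248168 + 236493 = 1484661)
l + v = 1484661 + 12938409/264196 = 392254435965/264196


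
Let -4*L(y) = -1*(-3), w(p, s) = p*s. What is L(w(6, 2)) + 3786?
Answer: 15141/4 ≈ 3785.3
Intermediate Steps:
L(y) = -3/4 (L(y) = -(-1)*(-3)/4 = -1/4*3 = -3/4)
L(w(6, 2)) + 3786 = -3/4 + 3786 = 15141/4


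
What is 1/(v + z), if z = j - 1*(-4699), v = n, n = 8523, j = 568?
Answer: 1/13790 ≈ 7.2516e-5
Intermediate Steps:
v = 8523
z = 5267 (z = 568 - 1*(-4699) = 568 + 4699 = 5267)
1/(v + z) = 1/(8523 + 5267) = 1/13790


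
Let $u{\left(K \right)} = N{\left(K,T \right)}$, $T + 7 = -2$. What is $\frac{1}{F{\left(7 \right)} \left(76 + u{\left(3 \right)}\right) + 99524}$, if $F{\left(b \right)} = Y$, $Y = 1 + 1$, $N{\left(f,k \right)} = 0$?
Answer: $\frac{1}{99676} \approx 1.0032 \cdot 10^{-5}$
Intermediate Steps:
$T = -9$ ($T = -7 - 2 = -9$)
$Y = 2$
$F{\left(b \right)} = 2$
$u{\left(K \right)} = 0$
$\frac{1}{F{\left(7 \right)} \left(76 + u{\left(3 \right)}\right) + 99524} = \frac{1}{2 \left(76 + 0\right) + 99524} = \frac{1}{2 \cdot 76 + 99524} = \frac{1}{152 + 99524} = \frac{1}{99676}$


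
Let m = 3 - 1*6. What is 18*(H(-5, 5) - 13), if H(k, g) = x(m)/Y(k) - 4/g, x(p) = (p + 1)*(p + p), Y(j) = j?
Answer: -1458/5 ≈ -291.60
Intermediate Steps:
m = -3 (m = 3 - 6 = -3)
x(p) = 2*p*(1 + p) (x(p) = (1 + p)*(2*p) = 2*p*(1 + p))
H(k, g) = -4/g + 12/k (H(k, g) = (2*(-3)*(1 - 3))/k - 4/g = (2*(-3)*(-2))/k - 4/g = 12/k - 4/g = -4/g + 12/k)
18*(H(-5, 5) - 13) = 18*((-4/5 + 12/(-5)) - 13) = 18*((-4*⅕ + 12*(-⅕)) - 13) = 18*((-⅘ - 12/5) - 13) = 18*(-16/5 - 13) = 18*(-81/5) = -1458/5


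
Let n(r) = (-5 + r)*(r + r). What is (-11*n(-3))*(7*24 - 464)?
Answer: 156288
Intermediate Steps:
n(r) = 2*r*(-5 + r) (n(r) = (-5 + r)*(2*r) = 2*r*(-5 + r))
(-11*n(-3))*(7*24 - 464) = (-22*(-3)*(-5 - 3))*(7*24 - 464) = (-22*(-3)*(-8))*(168 - 464) = -11*48*(-296) = -528*(-296) = 156288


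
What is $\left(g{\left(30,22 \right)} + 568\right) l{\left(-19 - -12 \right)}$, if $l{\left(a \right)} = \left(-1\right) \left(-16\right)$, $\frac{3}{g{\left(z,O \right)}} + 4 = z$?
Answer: $\frac{118168}{13} \approx 9089.8$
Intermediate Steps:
$g{\left(z,O \right)} = \frac{3}{-4 + z}$
$l{\left(a \right)} = 16$
$\left(g{\left(30,22 \right)} + 568\right) l{\left(-19 - -12 \right)} = \left(\frac{3}{-4 + 30} + 568\right) 16 = \left(\frac{3}{26} + 568\right) 16 = \frac{14771}{26} \cdot 16 = \frac{118168}{13}$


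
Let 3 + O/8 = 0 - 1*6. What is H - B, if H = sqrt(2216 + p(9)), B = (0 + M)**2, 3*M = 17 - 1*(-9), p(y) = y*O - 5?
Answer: -676/9 + sqrt(1563) ≈ -35.576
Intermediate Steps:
O = -72 (O = -24 + 8*(0 - 1*6) = -24 + 8*(0 - 6) = -24 + 8*(-6) = -24 - 48 = -72)
p(y) = -5 - 72*y (p(y) = y*(-72) - 5 = -72*y - 5 = -5 - 72*y)
M = 26/3 (M = (17 - 1*(-9))/3 = (17 + 9)/3 = (1/3)*26 = 26/3 ≈ 8.6667)
B = 676/9 (B = (0 + 26/3)**2 = (26/3)**2 = 676/9 ≈ 75.111)
H = sqrt(1563) (H = sqrt(2216 + (-5 - 72*9)) = sqrt(2216 + (-5 - 648)) = sqrt(2216 - 653) = sqrt(1563) ≈ 39.535)
H - B = sqrt(1563) - 1*676/9 = sqrt(1563) - 676/9 = -676/9 + sqrt(1563)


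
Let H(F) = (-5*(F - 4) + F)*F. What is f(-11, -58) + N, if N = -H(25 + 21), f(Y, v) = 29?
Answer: 7573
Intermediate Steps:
H(F) = F*(20 - 4*F) (H(F) = (-5*(-4 + F) + F)*F = ((20 - 5*F) + F)*F = (20 - 4*F)*F = F*(20 - 4*F))
N = 7544 (N = -4*(25 + 21)*(5 - (25 + 21)) = -4*46*(5 - 1*46) = -4*46*(5 - 46) = -4*46*(-41) = -1*(-7544) = 7544)
f(-11, -58) + N = 29 + 7544 = 7573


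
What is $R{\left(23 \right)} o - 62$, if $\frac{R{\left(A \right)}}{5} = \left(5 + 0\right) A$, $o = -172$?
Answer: $-98962$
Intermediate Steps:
$R{\left(A \right)} = 25 A$ ($R{\left(A \right)} = 5 \left(5 + 0\right) A = 5 \cdot 5 A = 25 A$)
$R{\left(23 \right)} o - 62 = 25 \cdot 23 \left(-172\right) - 62 = 575 \left(-172\right) - 62 = -98900 - 62 = -98962$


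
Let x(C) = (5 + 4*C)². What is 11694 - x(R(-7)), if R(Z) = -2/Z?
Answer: 571157/49 ≈ 11656.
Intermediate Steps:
11694 - x(R(-7)) = 11694 - (5 + 4*(-2/(-7)))² = 11694 - (5 + 4*(-2*(-⅐)))² = 11694 - (5 + 4*(2/7))² = 11694 - (5 + 8/7)² = 11694 - (43/7)² = 11694 - 1*1849/49 = 11694 - 1849/49 = 571157/49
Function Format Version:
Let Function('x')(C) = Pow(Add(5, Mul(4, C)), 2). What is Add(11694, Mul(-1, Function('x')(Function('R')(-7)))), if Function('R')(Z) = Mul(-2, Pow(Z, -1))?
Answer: Rational(571157, 49) ≈ 11656.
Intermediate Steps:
Add(11694, Mul(-1, Function('x')(Function('R')(-7)))) = Add(11694, Mul(-1, Pow(Add(5, Mul(4, Mul(-2, Pow(-7, -1)))), 2))) = Add(11694, Mul(-1, Pow(Add(5, Mul(4, Mul(-2, Rational(-1, 7)))), 2))) = Add(11694, Mul(-1, Pow(Add(5, Mul(4, Rational(2, 7))), 2))) = Add(11694, Mul(-1, Pow(Add(5, Rational(8, 7)), 2))) = Add(11694, Mul(-1, Pow(Rational(43, 7), 2))) = Add(11694, Mul(-1, Rational(1849, 49))) = Add(11694, Rational(-1849, 49)) = Rational(571157, 49)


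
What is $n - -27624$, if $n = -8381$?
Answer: $19243$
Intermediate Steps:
$n - -27624 = -8381 - -27624 = -8381 + 27624 = 19243$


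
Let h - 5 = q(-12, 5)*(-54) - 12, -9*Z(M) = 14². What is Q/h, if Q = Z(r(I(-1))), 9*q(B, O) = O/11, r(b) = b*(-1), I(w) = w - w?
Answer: 2156/963 ≈ 2.2388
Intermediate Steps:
I(w) = 0
r(b) = -b
q(B, O) = O/99 (q(B, O) = (O/11)/9 = O/99)
Z(M) = -196/9 (Z(M) = -⅑*14² = -⅑*196 = -196/9)
Q = -196/9 ≈ -21.778
h = -107/11 (h = 5 + (((1/99)*5)*(-54) - 12) = 5 + ((5/99)*(-54) - 12) = 5 + (-30/11 - 12) = 5 - 162/11 = -107/11 ≈ -9.7273)
Q/h = -196/(9*(-107/11)) = -196/9*(-11/107) = 2156/963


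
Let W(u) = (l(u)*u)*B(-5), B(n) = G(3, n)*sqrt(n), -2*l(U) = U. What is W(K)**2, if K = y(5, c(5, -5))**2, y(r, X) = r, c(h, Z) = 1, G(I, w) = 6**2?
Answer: -632812500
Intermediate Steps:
G(I, w) = 36
l(U) = -U/2
B(n) = 36*sqrt(n)
K = 25 (K = 5**2 = 25)
W(u) = -18*I*sqrt(5)*u**2 (W(u) = ((-u/2)*u)*(36*sqrt(-5)) = (-u**2/2)*(36*(I*sqrt(5))) = (-u**2/2)*(36*I*sqrt(5)) = -18*I*sqrt(5)*u**2)
W(K)**2 = (-18*I*sqrt(5)*25**2)**2 = (-18*I*sqrt(5)*625)**2 = (-11250*I*sqrt(5))**2 = -632812500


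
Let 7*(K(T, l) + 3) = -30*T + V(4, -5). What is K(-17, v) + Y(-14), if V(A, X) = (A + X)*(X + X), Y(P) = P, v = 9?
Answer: 401/7 ≈ 57.286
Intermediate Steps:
V(A, X) = 2*X*(A + X) (V(A, X) = (A + X)*(2*X) = 2*X*(A + X))
K(T, l) = -11/7 - 30*T/7 (K(T, l) = -3 + (-30*T + 2*(-5)*(4 - 5))/7 = -3 + (-30*T + 2*(-5)*(-1))/7 = -3 + (-30*T + 10)/7 = -3 + (10 - 30*T)/7 = -3 + (10/7 - 30*T/7) = -11/7 - 30*T/7)
K(-17, v) + Y(-14) = (-11/7 - 30/7*(-17)) - 14 = (-11/7 + 510/7) - 14 = 499/7 - 14 = 401/7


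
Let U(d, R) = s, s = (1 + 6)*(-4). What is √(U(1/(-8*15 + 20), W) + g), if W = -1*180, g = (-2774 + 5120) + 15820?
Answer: √18138 ≈ 134.68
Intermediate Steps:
s = -28 (s = 7*(-4) = -28)
g = 18166 (g = 2346 + 15820 = 18166)
W = -180
U(d, R) = -28
√(U(1/(-8*15 + 20), W) + g) = √(-28 + 18166) = √18138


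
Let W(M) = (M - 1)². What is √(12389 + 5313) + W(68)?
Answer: 4489 + √17702 ≈ 4622.0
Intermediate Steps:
W(M) = (-1 + M)²
√(12389 + 5313) + W(68) = √(12389 + 5313) + (-1 + 68)² = √17702 + 67² = √17702 + 4489 = 4489 + √17702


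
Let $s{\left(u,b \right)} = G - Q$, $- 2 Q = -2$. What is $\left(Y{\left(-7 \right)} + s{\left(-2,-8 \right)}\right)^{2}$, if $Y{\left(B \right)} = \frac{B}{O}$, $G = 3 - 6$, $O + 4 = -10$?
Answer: $\frac{49}{4} \approx 12.25$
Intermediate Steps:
$O = -14$ ($O = -4 - 10 = -14$)
$Q = 1$ ($Q = \left(- \frac{1}{2}\right) \left(-2\right) = 1$)
$G = -3$ ($G = 3 - 6 = -3$)
$s{\left(u,b \right)} = -4$ ($s{\left(u,b \right)} = -3 - 1 = -4$)
$Y{\left(B \right)} = - \frac{B}{14}$ ($Y{\left(B \right)} = \frac{B}{-14} = B \left(- \frac{1}{14}\right) = - \frac{B}{14}$)
$\left(Y{\left(-7 \right)} + s{\left(-2,-8 \right)}\right)^{2} = \left(\left(- \frac{1}{14}\right) \left(-7\right) - 4\right)^{2} = \left(\frac{1}{2} - 4\right)^{2} = \left(- \frac{7}{2}\right)^{2} = \frac{49}{4}$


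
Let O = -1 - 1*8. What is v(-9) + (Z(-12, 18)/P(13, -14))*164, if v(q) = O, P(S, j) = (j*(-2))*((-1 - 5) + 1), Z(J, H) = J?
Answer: 177/35 ≈ 5.0571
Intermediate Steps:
P(S, j) = 10*j (P(S, j) = (-2*j)*(-6 + 1) = -2*j*(-5) = 10*j)
O = -9 (O = -1 - 8 = -9)
v(q) = -9
v(-9) + (Z(-12, 18)/P(13, -14))*164 = -9 - 12/(10*(-14))*164 = -9 - 12/(-140)*164 = -9 - 12*(-1/140)*164 = -9 + (3/35)*164 = -9 + 492/35 = 177/35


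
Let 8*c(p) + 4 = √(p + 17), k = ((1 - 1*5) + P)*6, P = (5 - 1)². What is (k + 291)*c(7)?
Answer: -363/2 + 363*√6/4 ≈ 40.791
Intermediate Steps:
P = 16 (P = 4² = 16)
k = 72 (k = ((1 - 1*5) + 16)*6 = ((1 - 5) + 16)*6 = (-4 + 16)*6 = 12*6 = 72)
c(p) = -½ + √(17 + p)/8 (c(p) = -½ + √(p + 17)/8 = -½ + √(17 + p)/8)
(k + 291)*c(7) = (72 + 291)*(-½ + √(17 + 7)/8) = 363*(-½ + √24/8) = 363*(-½ + (2*√6)/8) = 363*(-½ + √6/4) = -363/2 + 363*√6/4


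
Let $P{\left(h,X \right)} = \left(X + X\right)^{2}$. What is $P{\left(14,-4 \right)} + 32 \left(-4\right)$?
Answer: $-64$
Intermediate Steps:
$P{\left(h,X \right)} = 4 X^{2}$ ($P{\left(h,X \right)} = \left(2 X\right)^{2} = 4 X^{2}$)
$P{\left(14,-4 \right)} + 32 \left(-4\right) = 4 \left(-4\right)^{2} + 32 \left(-4\right) = 4 \cdot 16 - 128 = 64 - 128 = -64$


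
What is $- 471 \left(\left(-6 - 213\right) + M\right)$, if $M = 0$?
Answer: $103149$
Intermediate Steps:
$- 471 \left(\left(-6 - 213\right) + M\right) = - 471 \left(\left(-6 - 213\right) + 0\right) = - 471 \left(-219 + 0\right) = \left(-471\right) \left(-219\right) = 103149$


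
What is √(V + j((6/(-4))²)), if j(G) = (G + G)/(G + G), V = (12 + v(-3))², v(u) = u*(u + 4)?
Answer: √82 ≈ 9.0554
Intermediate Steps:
v(u) = u*(4 + u)
V = 81 (V = (12 - 3*(4 - 3))² = (12 - 3*1)² = (12 - 3)² = 9² = 81)
j(G) = 1 (j(G) = (2*G)/((2*G)) = (2*G)*(1/(2*G)) = 1)
√(V + j((6/(-4))²)) = √(81 + 1) = √82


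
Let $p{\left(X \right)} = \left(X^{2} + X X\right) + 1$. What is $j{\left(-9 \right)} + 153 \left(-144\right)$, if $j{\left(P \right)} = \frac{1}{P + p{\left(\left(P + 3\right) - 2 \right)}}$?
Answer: $- \frac{2643839}{120} \approx -22032.0$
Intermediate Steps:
$p{\left(X \right)} = 1 + 2 X^{2}$ ($p{\left(X \right)} = \left(X^{2} + X^{2}\right) + 1 = 2 X^{2} + 1 = 1 + 2 X^{2}$)
$j{\left(P \right)} = \frac{1}{1 + P + 2 \left(1 + P\right)^{2}}$ ($j{\left(P \right)} = \frac{1}{P + \left(1 + 2 \left(\left(P + 3\right) - 2\right)^{2}\right)} = \frac{1}{P + \left(1 + 2 \left(\left(3 + P\right) - 2\right)^{2}\right)} = \frac{1}{P + \left(1 + 2 \left(1 + P\right)^{2}\right)} = \frac{1}{1 + P + 2 \left(1 + P\right)^{2}}$)
$j{\left(-9 \right)} + 153 \left(-144\right) = \frac{1}{1 - 9 + 2 \left(1 - 9\right)^{2}} + 153 \left(-144\right) = \frac{1}{1 - 9 + 2 \left(-8\right)^{2}} - 22032 = \frac{1}{1 - 9 + 2 \cdot 64} - 22032 = \frac{1}{1 - 9 + 128} - 22032 = \frac{1}{120} - 22032 = - \frac{2643839}{120}$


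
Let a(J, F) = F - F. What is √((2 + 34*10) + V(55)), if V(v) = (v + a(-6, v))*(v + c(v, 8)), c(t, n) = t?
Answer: 2*√1598 ≈ 79.950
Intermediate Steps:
a(J, F) = 0
V(v) = 2*v² (V(v) = (v + 0)*(v + v) = v*(2*v) = 2*v²)
√((2 + 34*10) + V(55)) = √((2 + 34*10) + 2*55²) = √((2 + 340) + 2*3025) = √(342 + 6050) = √6392 = 2*√1598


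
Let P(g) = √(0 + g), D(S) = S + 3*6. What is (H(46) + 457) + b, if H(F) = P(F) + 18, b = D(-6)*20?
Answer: 715 + √46 ≈ 721.78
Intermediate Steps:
D(S) = 18 + S (D(S) = S + 18 = 18 + S)
P(g) = √g
b = 240 (b = (18 - 6)*20 = 12*20 = 240)
H(F) = 18 + √F (H(F) = √F + 18 = 18 + √F)
(H(46) + 457) + b = ((18 + √46) + 457) + 240 = (475 + √46) + 240 = 715 + √46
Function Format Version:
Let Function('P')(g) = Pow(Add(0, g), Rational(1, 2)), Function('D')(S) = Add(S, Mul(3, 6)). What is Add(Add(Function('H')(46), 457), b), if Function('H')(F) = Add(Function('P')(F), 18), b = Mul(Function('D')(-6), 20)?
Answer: Add(715, Pow(46, Rational(1, 2))) ≈ 721.78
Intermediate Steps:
Function('D')(S) = Add(18, S) (Function('D')(S) = Add(S, 18) = Add(18, S))
Function('P')(g) = Pow(g, Rational(1, 2))
b = 240 (b = Mul(Add(18, -6), 20) = Mul(12, 20) = 240)
Function('H')(F) = Add(18, Pow(F, Rational(1, 2))) (Function('H')(F) = Add(Pow(F, Rational(1, 2)), 18) = Add(18, Pow(F, Rational(1, 2))))
Add(Add(Function('H')(46), 457), b) = Add(Add(Add(18, Pow(46, Rational(1, 2))), 457), 240) = Add(Add(475, Pow(46, Rational(1, 2))), 240) = Add(715, Pow(46, Rational(1, 2)))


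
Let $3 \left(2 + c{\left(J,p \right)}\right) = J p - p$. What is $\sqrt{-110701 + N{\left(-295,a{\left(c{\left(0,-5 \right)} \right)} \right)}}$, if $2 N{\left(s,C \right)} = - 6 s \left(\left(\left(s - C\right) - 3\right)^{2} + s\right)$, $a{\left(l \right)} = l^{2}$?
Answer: $\frac{\sqrt{6340548909}}{9} \approx 8847.5$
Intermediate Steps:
$c{\left(J,p \right)} = -2 - \frac{p}{3} + \frac{J p}{3}$ ($c{\left(J,p \right)} = -2 + \frac{J p - p}{3} = -2 + \frac{- p + J p}{3} = -2 + \left(- \frac{p}{3} + \frac{J p}{3}\right) = -2 - \frac{p}{3} + \frac{J p}{3}$)
$N{\left(s,C \right)} = - 3 s \left(s + \left(-3 + s - C\right)^{2}\right)$ ($N{\left(s,C \right)} = \frac{- 6 s \left(\left(\left(s - C\right) - 3\right)^{2} + s\right)}{2} = \frac{- 6 s \left(\left(-3 + s - C\right)^{2} + s\right)}{2} = \frac{- 6 s \left(s + \left(-3 + s - C\right)^{2}\right)}{2} = \frac{\left(-6\right) s \left(s + \left(-3 + s - C\right)^{2}\right)}{2} = - 3 s \left(s + \left(-3 + s - C\right)^{2}\right)$)
$\sqrt{-110701 + N{\left(-295,a{\left(c{\left(0,-5 \right)} \right)} \right)}} = \sqrt{-110701 - - 885 \left(-295 + \left(3 + \left(-2 - - \frac{5}{3} + \frac{1}{3} \cdot 0 \left(-5\right)\right)^{2} - -295\right)^{2}\right)} = \sqrt{-110701 - - 885 \left(-295 + \left(3 + \left(-2 + \frac{5}{3} + 0\right)^{2} + 295\right)^{2}\right)} = \sqrt{-110701 - - 885 \left(-295 + \left(3 + \left(- \frac{1}{3}\right)^{2} + 295\right)^{2}\right)} = \sqrt{-110701 - - 885 \left(-295 + \left(3 + \frac{1}{9} + 295\right)^{2}\right)} = \sqrt{-110701 - - 885 \left(-295 + \left(\frac{2683}{9}\right)^{2}\right)} = \sqrt{-110701 - - 885 \left(-295 + \frac{7198489}{81}\right)} = \sqrt{-110701 - \left(-885\right) \frac{7174594}{81}} = \sqrt{-110701 + \frac{2116505230}{27}} = \sqrt{\frac{2113516303}{27}} = \frac{\sqrt{6340548909}}{9}$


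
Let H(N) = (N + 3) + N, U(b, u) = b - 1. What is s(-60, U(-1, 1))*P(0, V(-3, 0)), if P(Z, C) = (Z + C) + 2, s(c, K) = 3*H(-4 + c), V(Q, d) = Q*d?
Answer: -750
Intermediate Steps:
U(b, u) = -1 + b
H(N) = 3 + 2*N (H(N) = (3 + N) + N = 3 + 2*N)
s(c, K) = -15 + 6*c (s(c, K) = 3*(3 + 2*(-4 + c)) = 3*(3 + (-8 + 2*c)) = 3*(-5 + 2*c) = -15 + 6*c)
P(Z, C) = 2 + C + Z (P(Z, C) = (C + Z) + 2 = 2 + C + Z)
s(-60, U(-1, 1))*P(0, V(-3, 0)) = (-15 + 6*(-60))*(2 - 3*0 + 0) = (-15 - 360)*(2 + 0 + 0) = -375*2 = -750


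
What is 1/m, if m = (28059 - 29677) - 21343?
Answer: -1/22961 ≈ -4.3552e-5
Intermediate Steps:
m = -22961 (m = -1618 - 21343 = -22961)
1/m = 1/(-22961) = -1/22961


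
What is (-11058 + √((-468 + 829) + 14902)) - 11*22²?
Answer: -16382 + √15263 ≈ -16258.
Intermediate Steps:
(-11058 + √((-468 + 829) + 14902)) - 11*22² = (-11058 + √(361 + 14902)) - 11*484 = (-11058 + √15263) - 5324 = -16382 + √15263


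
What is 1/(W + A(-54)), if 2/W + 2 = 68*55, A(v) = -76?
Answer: -1869/142043 ≈ -0.013158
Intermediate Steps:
W = 1/1869 (W = 2/(-2 + 68*55) = 2/(-2 + 3740) = 2/3738 = 2*(1/3738) = 1/1869 ≈ 0.00053505)
1/(W + A(-54)) = 1/(1/1869 - 76) = 1/(-142043/1869) = -1869/142043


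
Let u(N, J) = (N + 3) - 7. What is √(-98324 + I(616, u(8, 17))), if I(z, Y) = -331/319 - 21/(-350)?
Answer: I*√1000564804734/3190 ≈ 313.57*I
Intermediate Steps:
u(N, J) = -4 + N (u(N, J) = (3 + N) - 7 = -4 + N)
I(z, Y) = -15593/15950 (I(z, Y) = -331*1/319 - 21*(-1/350) = -331/319 + 3/50 = -15593/15950)
√(-98324 + I(616, u(8, 17))) = √(-98324 - 15593/15950) = √(-1568283393/15950) = I*√1000564804734/3190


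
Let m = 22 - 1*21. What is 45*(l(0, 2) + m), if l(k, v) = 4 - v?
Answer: 135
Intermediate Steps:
m = 1 (m = 22 - 21 = 1)
45*(l(0, 2) + m) = 45*((4 - 1*2) + 1) = 45*((4 - 2) + 1) = 45*(2 + 1) = 45*3 = 135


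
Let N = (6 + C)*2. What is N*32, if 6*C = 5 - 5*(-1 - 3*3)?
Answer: 2912/3 ≈ 970.67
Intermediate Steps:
C = 55/6 (C = (5 - 5*(-1 - 3*3))/6 = (5 - 5*(-1 - 9))/6 = (5 - 5*(-10))/6 = (5 + 50)/6 = (⅙)*55 = 55/6 ≈ 9.1667)
N = 91/3 (N = (6 + 55/6)*2 = (91/6)*2 = 91/3 ≈ 30.333)
N*32 = (91/3)*32 = 2912/3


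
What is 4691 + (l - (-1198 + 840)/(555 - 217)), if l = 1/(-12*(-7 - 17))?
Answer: 228372073/48672 ≈ 4692.1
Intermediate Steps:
l = 1/288 (l = 1/(-12*(-24)) = 1/288 ≈ 0.0034722)
4691 + (l - (-1198 + 840)/(555 - 217)) = 4691 + (1/288 - (-1198 + 840)/(555 - 217)) = 4691 + (1/288 - (-358)/338) = 4691 + (1/288 - 1*(-179/169)) = 4691 + (1/288 + 179/169) = 4691 + 51721/48672 = 228372073/48672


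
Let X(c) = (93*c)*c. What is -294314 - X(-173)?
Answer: -3077711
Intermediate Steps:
X(c) = 93*c**2
-294314 - X(-173) = -294314 - 93*(-173)**2 = -294314 - 93*29929 = -294314 - 1*2783397 = -294314 - 2783397 = -3077711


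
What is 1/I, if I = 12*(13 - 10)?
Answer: 1/36 ≈ 0.027778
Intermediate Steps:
I = 36 (I = 12*3 = 36)
1/I = 1/36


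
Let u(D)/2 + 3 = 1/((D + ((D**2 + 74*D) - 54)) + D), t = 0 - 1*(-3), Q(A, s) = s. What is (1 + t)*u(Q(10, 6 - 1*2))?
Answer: -3188/133 ≈ -23.970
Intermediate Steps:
t = 3 (t = 0 + 3 = 3)
u(D) = -6 + 2/(-54 + D**2 + 76*D) (u(D) = -6 + 2/((D + ((D**2 + 74*D) - 54)) + D) = -6 + 2/((D + (-54 + D**2 + 74*D)) + D) = -6 + 2/((-54 + D**2 + 75*D) + D) = -6 + 2/(-54 + D**2 + 76*D))
(1 + t)*u(Q(10, 6 - 1*2)) = (1 + 3)*(2*(163 - 228*(6 - 1*2) - 3*(6 - 1*2)**2)/(-54 + (6 - 1*2)**2 + 76*(6 - 1*2))) = 4*(2*(163 - 228*(6 - 2) - 3*(6 - 2)**2)/(-54 + (6 - 2)**2 + 76*(6 - 2))) = 4*(2*(163 - 228*4 - 3*4**2)/(-54 + 4**2 + 76*4)) = 4*(2*(163 - 912 - 3*16)/(-54 + 16 + 304)) = 4*(2*(163 - 912 - 48)/266) = 4*(2*(1/266)*(-797)) = 4*(-797/133) = -3188/133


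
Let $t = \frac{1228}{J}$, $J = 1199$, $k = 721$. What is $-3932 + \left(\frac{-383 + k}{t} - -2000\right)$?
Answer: $- \frac{983617}{614} \approx -1602.0$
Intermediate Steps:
$t = \frac{1228}{1199} \approx 1.0242$
$-3932 + \left(\frac{-383 + k}{t} - -2000\right) = -3932 + \left(\frac{-383 + 721}{\frac{1228}{1199}} - -2000\right) = -3932 + \left(338 \cdot \frac{1199}{1228} + 2000\right) = -3932 + \left(\frac{202631}{614} + 2000\right) = -3932 + \frac{1430631}{614} = - \frac{983617}{614}$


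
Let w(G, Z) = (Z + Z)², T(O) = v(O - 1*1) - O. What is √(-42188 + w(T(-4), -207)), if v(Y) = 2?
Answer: 2*√32302 ≈ 359.46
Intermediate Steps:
T(O) = 2 - O
w(G, Z) = 4*Z² (w(G, Z) = (2*Z)² = 4*Z²)
√(-42188 + w(T(-4), -207)) = √(-42188 + 4*(-207)²) = √(-42188 + 4*42849) = √(-42188 + 171396) = √129208 = 2*√32302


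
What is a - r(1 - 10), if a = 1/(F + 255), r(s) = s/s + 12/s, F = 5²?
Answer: 283/840 ≈ 0.33690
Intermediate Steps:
F = 25
r(s) = 1 + 12/s
a = 1/280 (a = 1/(25 + 255) = 1/280 ≈ 0.0035714)
a - r(1 - 10) = 1/280 - (12 + (1 - 10))/(1 - 10) = 1/280 - (12 - 9)/(-9) = 1/280 - (-1)*3/9 = 1/280 - 1*(-⅓) = 1/280 + ⅓ = 283/840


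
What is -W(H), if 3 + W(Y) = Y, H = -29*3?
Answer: 90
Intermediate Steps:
H = -87
W(Y) = -3 + Y
-W(H) = -(-3 - 87) = -1*(-90) = 90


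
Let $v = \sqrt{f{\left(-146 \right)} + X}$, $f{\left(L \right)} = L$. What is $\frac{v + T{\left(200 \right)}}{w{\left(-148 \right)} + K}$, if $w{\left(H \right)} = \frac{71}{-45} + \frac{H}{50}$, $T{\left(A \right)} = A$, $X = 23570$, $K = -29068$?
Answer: $- \frac{45000}{6541321} - \frac{1800 \sqrt{366}}{6541321} \approx -0.012144$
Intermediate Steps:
$w{\left(H \right)} = - \frac{71}{45} + \frac{H}{50}$ ($w{\left(H \right)} = 71 \left(- \frac{1}{45}\right) + H \frac{1}{50} = - \frac{71}{45} + \frac{H}{50}$)
$v = 8 \sqrt{366}$ ($v = \sqrt{-146 + 23570} = \sqrt{23424} = 8 \sqrt{366} \approx 153.05$)
$\frac{v + T{\left(200 \right)}}{w{\left(-148 \right)} + K} = \frac{8 \sqrt{366} + 200}{\left(- \frac{71}{45} + \frac{1}{50} \left(-148\right)\right) - 29068} = \frac{200 + 8 \sqrt{366}}{\left(- \frac{71}{45} - \frac{74}{25}\right) - 29068} = \frac{200 + 8 \sqrt{366}}{- \frac{1021}{225} - 29068} = \frac{200 + 8 \sqrt{366}}{- \frac{6541321}{225}} = \left(200 + 8 \sqrt{366}\right) \left(- \frac{225}{6541321}\right) = - \frac{45000}{6541321} - \frac{1800 \sqrt{366}}{6541321}$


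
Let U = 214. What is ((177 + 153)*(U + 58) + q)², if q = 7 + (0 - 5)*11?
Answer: 8048242944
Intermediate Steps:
q = -48 (q = 7 - 5*11 = 7 - 55 = -48)
((177 + 153)*(U + 58) + q)² = ((177 + 153)*(214 + 58) - 48)² = (330*272 - 48)² = (89760 - 48)² = 89712² = 8048242944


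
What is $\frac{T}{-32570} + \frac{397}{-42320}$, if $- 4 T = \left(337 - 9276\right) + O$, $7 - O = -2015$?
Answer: $- \frac{1722243}{27567248} \approx -0.062474$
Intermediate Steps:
$O = 2022$ ($O = 7 - -2015 = 7 + 2015 = 2022$)
$T = \frac{6917}{4}$ ($T = - \frac{\left(337 - 9276\right) + 2022}{4} = - \frac{-8939 + 2022}{4} = \left(- \frac{1}{4}\right) \left(-6917\right) = \frac{6917}{4} \approx 1729.3$)
$\frac{T}{-32570} + \frac{397}{-42320} = \frac{6917}{4 \left(-32570\right)} + \frac{397}{-42320} = \frac{6917}{4} \left(- \frac{1}{32570}\right) + 397 \left(- \frac{1}{42320}\right) = - \frac{6917}{130280} - \frac{397}{42320} = - \frac{1722243}{27567248}$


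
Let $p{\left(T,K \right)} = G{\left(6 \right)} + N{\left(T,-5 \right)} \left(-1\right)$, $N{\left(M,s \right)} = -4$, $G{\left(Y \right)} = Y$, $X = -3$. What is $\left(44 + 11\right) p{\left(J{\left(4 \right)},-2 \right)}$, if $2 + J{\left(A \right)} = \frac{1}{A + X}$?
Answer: $550$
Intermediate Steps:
$J{\left(A \right)} = -2 + \frac{1}{-3 + A}$ ($J{\left(A \right)} = -2 + \frac{1}{A - 3} = -2 + \frac{1}{-3 + A}$)
$p{\left(T,K \right)} = 10$ ($p{\left(T,K \right)} = 6 - -4 = 6 + 4 = 10$)
$\left(44 + 11\right) p{\left(J{\left(4 \right)},-2 \right)} = \left(44 + 11\right) 10 = 55 \cdot 10 = 550$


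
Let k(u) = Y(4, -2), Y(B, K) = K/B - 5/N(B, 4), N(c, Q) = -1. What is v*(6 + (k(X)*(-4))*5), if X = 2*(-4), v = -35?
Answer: 2940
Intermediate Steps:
X = -8
Y(B, K) = 5 + K/B (Y(B, K) = K/B - 5/(-1) = K/B - 5*(-1) = K/B + 5 = 5 + K/B)
k(u) = 9/2 (k(u) = 5 - 2/4 = 5 - 2*¼ = 5 - ½ = 9/2)
v*(6 + (k(X)*(-4))*5) = -35*(6 + ((9/2)*(-4))*5) = -35*(6 - 18*5) = -35*(6 - 90) = -35*(-84) = 2940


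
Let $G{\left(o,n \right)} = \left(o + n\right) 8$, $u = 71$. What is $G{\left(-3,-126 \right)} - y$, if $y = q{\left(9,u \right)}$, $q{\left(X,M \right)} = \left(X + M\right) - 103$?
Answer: $-1009$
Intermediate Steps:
$q{\left(X,M \right)} = -103 + M + X$ ($q{\left(X,M \right)} = \left(M + X\right) - 103 = -103 + M + X$)
$y = -23$ ($y = -103 + 71 + 9 = -23$)
$G{\left(o,n \right)} = 8 n + 8 o$ ($G{\left(o,n \right)} = \left(n + o\right) 8 = 8 n + 8 o$)
$G{\left(-3,-126 \right)} - y = \left(8 \left(-126\right) + 8 \left(-3\right)\right) - -23 = \left(-1008 - 24\right) + 23 = -1032 + 23 = -1009$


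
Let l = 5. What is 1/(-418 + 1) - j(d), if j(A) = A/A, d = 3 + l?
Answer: -418/417 ≈ -1.0024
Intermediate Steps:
d = 8 (d = 3 + 5 = 8)
j(A) = 1
1/(-418 + 1) - j(d) = 1/(-418 + 1) - 1*1 = 1/(-417) - 1 = -1/417 - 1 = -418/417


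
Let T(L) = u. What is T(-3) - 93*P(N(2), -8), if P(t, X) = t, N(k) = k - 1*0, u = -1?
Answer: -187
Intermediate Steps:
T(L) = -1
N(k) = k (N(k) = k + 0 = k)
T(-3) - 93*P(N(2), -8) = -1 - 93*2 = -1 - 186 = -187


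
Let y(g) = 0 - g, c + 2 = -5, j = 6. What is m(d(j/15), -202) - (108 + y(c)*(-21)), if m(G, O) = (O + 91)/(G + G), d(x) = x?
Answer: -399/4 ≈ -99.750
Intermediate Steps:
c = -7 (c = -2 - 5 = -7)
y(g) = -g
m(G, O) = (91 + O)/(2*G) (m(G, O) = (91 + O)/((2*G)) = (91 + O)*(1/(2*G)) = (91 + O)/(2*G))
m(d(j/15), -202) - (108 + y(c)*(-21)) = (91 - 202)/(2*((6/15))) - (108 - 1*(-7)*(-21)) = (½)*(-111)/(6*(1/15)) - (108 + 7*(-21)) = (½)*(-111)/(⅖) - (108 - 147) = (½)*(5/2)*(-111) - 1*(-39) = -555/4 + 39 = -399/4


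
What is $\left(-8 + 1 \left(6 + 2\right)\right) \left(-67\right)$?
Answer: $0$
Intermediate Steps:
$\left(-8 + 1 \left(6 + 2\right)\right) \left(-67\right) = \left(-8 + 1 \cdot 8\right) \left(-67\right) = \left(-8 + 8\right) \left(-67\right) = 0 \left(-67\right) = 0$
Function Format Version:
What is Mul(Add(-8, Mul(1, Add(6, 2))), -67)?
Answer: 0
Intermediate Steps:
Mul(Add(-8, Mul(1, Add(6, 2))), -67) = Mul(Add(-8, Mul(1, 8)), -67) = Mul(Add(-8, 8), -67) = Mul(0, -67) = 0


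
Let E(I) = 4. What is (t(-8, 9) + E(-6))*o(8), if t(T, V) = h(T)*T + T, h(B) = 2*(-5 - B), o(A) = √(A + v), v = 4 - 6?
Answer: -52*√6 ≈ -127.37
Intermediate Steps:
v = -2
o(A) = √(-2 + A) (o(A) = √(A - 2) = √(-2 + A))
h(B) = -10 - 2*B
t(T, V) = T + T*(-10 - 2*T) (t(T, V) = (-10 - 2*T)*T + T = T*(-10 - 2*T) + T = T + T*(-10 - 2*T))
(t(-8, 9) + E(-6))*o(8) = (-1*(-8)*(9 + 2*(-8)) + 4)*√(-2 + 8) = (-1*(-8)*(9 - 16) + 4)*√6 = (-1*(-8)*(-7) + 4)*√6 = (-56 + 4)*√6 = -52*√6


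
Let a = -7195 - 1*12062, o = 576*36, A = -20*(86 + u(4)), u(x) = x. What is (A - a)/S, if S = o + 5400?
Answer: 529/792 ≈ 0.66793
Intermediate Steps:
A = -1800 (A = -20*(86 + 4) = -20*90 = -1800)
o = 20736
S = 26136 (S = 20736 + 5400 = 26136)
a = -19257 (a = -7195 - 12062 = -19257)
(A - a)/S = (-1800 - 1*(-19257))/26136 = (-1800 + 19257)*(1/26136) = 17457*(1/26136) = 529/792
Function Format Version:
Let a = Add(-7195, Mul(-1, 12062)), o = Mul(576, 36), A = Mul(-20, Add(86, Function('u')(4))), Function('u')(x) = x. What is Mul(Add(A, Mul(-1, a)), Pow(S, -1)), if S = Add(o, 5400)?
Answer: Rational(529, 792) ≈ 0.66793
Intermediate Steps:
A = -1800 (A = Mul(-20, Add(86, 4)) = Mul(-20, 90) = -1800)
o = 20736
S = 26136 (S = Add(20736, 5400) = 26136)
a = -19257 (a = Add(-7195, -12062) = -19257)
Mul(Add(A, Mul(-1, a)), Pow(S, -1)) = Mul(Add(-1800, Mul(-1, -19257)), Pow(26136, -1)) = Mul(Add(-1800, 19257), Rational(1, 26136)) = Mul(17457, Rational(1, 26136)) = Rational(529, 792)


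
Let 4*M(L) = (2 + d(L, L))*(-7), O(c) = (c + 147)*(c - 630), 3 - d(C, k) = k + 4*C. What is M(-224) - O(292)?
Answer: 585653/4 ≈ 1.4641e+5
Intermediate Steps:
d(C, k) = 3 - k - 4*C (d(C, k) = 3 - (k + 4*C) = 3 + (-k - 4*C) = 3 - k - 4*C)
O(c) = (-630 + c)*(147 + c) (O(c) = (147 + c)*(-630 + c) = (-630 + c)*(147 + c))
M(L) = -35/4 + 35*L/4 (M(L) = ((2 + (3 - L - 4*L))*(-7))/4 = ((2 + (3 - 5*L))*(-7))/4 = ((5 - 5*L)*(-7))/4 = (-35 + 35*L)/4 = -35/4 + 35*L/4)
M(-224) - O(292) = (-35/4 + (35/4)*(-224)) - (-92610 + 292² - 483*292) = (-35/4 - 1960) - (-92610 + 85264 - 141036) = -7875/4 - 1*(-148382) = -7875/4 + 148382 = 585653/4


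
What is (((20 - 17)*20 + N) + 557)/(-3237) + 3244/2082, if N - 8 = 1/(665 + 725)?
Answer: 54647057/40033390 ≈ 1.3650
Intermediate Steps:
N = 11121/1390 (N = 8 + 1/(665 + 725) = 8 + 1/1390 = 11121/1390 ≈ 8.0007)
(((20 - 17)*20 + N) + 557)/(-3237) + 3244/2082 = (((20 - 17)*20 + 11121/1390) + 557)/(-3237) + 3244/2082 = ((3*20 + 11121/1390) + 557)*(-1/3237) + 3244*(1/2082) = ((60 + 11121/1390) + 557)*(-1/3237) + 1622/1041 = (94521/1390 + 557)*(-1/3237) + 1622/1041 = (868751/1390)*(-1/3237) + 1622/1041 = -66827/346110 + 1622/1041 = 54647057/40033390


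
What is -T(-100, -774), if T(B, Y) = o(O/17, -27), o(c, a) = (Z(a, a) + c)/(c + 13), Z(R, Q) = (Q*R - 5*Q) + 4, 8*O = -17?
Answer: -6943/103 ≈ -67.408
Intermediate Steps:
O = -17/8 (O = (⅛)*(-17) = -17/8 ≈ -2.1250)
Z(R, Q) = 4 - 5*Q + Q*R (Z(R, Q) = (-5*Q + Q*R) + 4 = 4 - 5*Q + Q*R)
o(c, a) = (4 + c + a² - 5*a)/(13 + c) (o(c, a) = ((4 - 5*a + a*a) + c)/(c + 13) = ((4 - 5*a + a²) + c)/(13 + c) = ((4 + a² - 5*a) + c)/(13 + c) = (4 + c + a² - 5*a)/(13 + c))
T(B, Y) = 6943/103 (T(B, Y) = (4 - 17/8/17 + (-27)² - 5*(-27))/(13 - 17/8/17) = (4 - 17/8*1/17 + 729 + 135)/(13 - 17/8*1/17) = (4 - ⅛ + 729 + 135)/(13 - ⅛) = (6943/8)/(103/8) = (8/103)*(6943/8) = 6943/103)
-T(-100, -774) = -1*6943/103 = -6943/103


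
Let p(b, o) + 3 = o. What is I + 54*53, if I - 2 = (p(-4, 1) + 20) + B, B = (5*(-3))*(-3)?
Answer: 2927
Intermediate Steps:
p(b, o) = -3 + o
B = 45 (B = -15*(-3) = 45)
I = 65 (I = 2 + (((-3 + 1) + 20) + 45) = 2 + ((-2 + 20) + 45) = 2 + (18 + 45) = 2 + 63 = 65)
I + 54*53 = 65 + 54*53 = 65 + 2862 = 2927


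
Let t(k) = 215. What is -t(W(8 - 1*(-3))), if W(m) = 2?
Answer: -215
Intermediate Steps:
-t(W(8 - 1*(-3))) = -1*215 = -215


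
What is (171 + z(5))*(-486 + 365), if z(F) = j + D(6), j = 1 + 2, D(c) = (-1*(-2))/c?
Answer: -63283/3 ≈ -21094.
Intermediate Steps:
D(c) = 2/c
j = 3
z(F) = 10/3 (z(F) = 3 + 2/6 = 3 + 2*(1/6) = 3 + 1/3 = 10/3)
(171 + z(5))*(-486 + 365) = (171 + 10/3)*(-486 + 365) = (523/3)*(-121) = -63283/3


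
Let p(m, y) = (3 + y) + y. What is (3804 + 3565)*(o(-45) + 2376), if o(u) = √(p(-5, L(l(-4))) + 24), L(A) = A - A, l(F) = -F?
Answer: 17508744 + 22107*√3 ≈ 1.7547e+7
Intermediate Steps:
L(A) = 0
p(m, y) = 3 + 2*y
o(u) = 3*√3 (o(u) = √((3 + 2*0) + 24) = √((3 + 0) + 24) = √(3 + 24) = √27 = 3*√3)
(3804 + 3565)*(o(-45) + 2376) = (3804 + 3565)*(3*√3 + 2376) = 7369*(2376 + 3*√3) = 17508744 + 22107*√3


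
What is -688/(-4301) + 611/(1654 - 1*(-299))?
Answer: 3971575/8399853 ≈ 0.47281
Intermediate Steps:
-688/(-4301) + 611/(1654 - 1*(-299)) = -688*(-1/4301) + 611/(1654 + 299) = 688/4301 + 611/1953 = 3971575/8399853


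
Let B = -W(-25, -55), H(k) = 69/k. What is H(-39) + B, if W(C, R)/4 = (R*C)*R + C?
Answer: 3933777/13 ≈ 3.0260e+5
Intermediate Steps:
W(C, R) = 4*C + 4*C*R² (W(C, R) = 4*((R*C)*R + C) = 4*((C*R)*R + C) = 4*(C*R² + C) = 4*(C + C*R²) = 4*C + 4*C*R²)
B = 302600 (B = -4*(-25)*(1 + (-55)²) = -4*(-25)*(1 + 3025) = -4*(-25)*3026 = -1*(-302600) = 302600)
H(-39) + B = 69/(-39) + 302600 = 69*(-1/39) + 302600 = -23/13 + 302600 = 3933777/13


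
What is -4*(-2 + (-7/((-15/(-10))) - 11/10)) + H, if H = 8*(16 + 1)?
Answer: 2506/15 ≈ 167.07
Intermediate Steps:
H = 136 (H = 8*17 = 136)
-4*(-2 + (-7/((-15/(-10))) - 11/10)) + H = -4*(-2 + (-7/((-15/(-10))) - 11/10)) + 136 = -4*(-2 + (-7/((-15*(-1/10))) - 11*1/10)) + 136 = -4*(-2 + (-7/3/2 - 11/10)) + 136 = -4*(-2 + (-7*2/3 - 11/10)) + 136 = -4*(-2 + (-14/3 - 11/10)) + 136 = -4*(-2 - 173/30) + 136 = -4*(-233/30) + 136 = 466/15 + 136 = 2506/15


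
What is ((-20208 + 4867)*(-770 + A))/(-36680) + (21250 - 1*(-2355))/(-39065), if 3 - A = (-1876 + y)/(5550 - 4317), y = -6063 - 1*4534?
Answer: -56035352454847/176677087860 ≈ -317.16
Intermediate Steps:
y = -10597 (y = -6063 - 4534 = -10597)
A = 16172/1233 (A = 3 - (-1876 - 10597)/(5550 - 4317) = 3 - (-12473)/1233 = 3 - 1*(-12473/1233) = 3 + 12473/1233 = 16172/1233 ≈ 13.116)
((-20208 + 4867)*(-770 + A))/(-36680) + (21250 - 1*(-2355))/(-39065) = ((-20208 + 4867)*(-770 + 16172/1233))/(-36680) + (21250 - 1*(-2355))/(-39065) = -15341*(-933238/1233)*(-1/36680) + (21250 + 2355)*(-1/39065) = (14316804158/1233)*(-1/36680) + 23605*(-1/39065) = -7158402079/22613220 - 4721/7813 = -56035352454847/176677087860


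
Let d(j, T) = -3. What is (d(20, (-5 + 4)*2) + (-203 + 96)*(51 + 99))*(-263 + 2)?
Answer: 4189833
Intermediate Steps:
(d(20, (-5 + 4)*2) + (-203 + 96)*(51 + 99))*(-263 + 2) = (-3 + (-203 + 96)*(51 + 99))*(-263 + 2) = (-3 - 107*150)*(-261) = (-3 - 16050)*(-261) = -16053*(-261) = 4189833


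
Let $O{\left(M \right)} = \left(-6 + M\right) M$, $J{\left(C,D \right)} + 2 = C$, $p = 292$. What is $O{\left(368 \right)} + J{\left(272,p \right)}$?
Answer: $133486$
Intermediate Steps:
$J{\left(C,D \right)} = -2 + C$
$O{\left(M \right)} = M \left(-6 + M\right)$
$O{\left(368 \right)} + J{\left(272,p \right)} = 368 \left(-6 + 368\right) + \left(-2 + 272\right) = 368 \cdot 362 + 270 = 133216 + 270 = 133486$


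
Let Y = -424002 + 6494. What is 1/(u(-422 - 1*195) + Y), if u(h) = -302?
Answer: -1/417810 ≈ -2.3934e-6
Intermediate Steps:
Y = -417508
1/(u(-422 - 1*195) + Y) = 1/(-302 - 417508) = 1/(-417810) = -1/417810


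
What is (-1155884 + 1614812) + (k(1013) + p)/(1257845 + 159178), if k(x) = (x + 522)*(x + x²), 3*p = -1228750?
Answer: 1955663538392/4251069 ≈ 4.6004e+5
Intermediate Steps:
p = -1228750/3 (p = (⅓)*(-1228750) = -1228750/3 ≈ -4.0958e+5)
k(x) = (522 + x)*(x + x²)
(-1155884 + 1614812) + (k(1013) + p)/(1257845 + 159178) = (-1155884 + 1614812) + (1013*(522 + 1013² + 523*1013) - 1228750/3)/(1257845 + 159178) = 458928 + (1013*(522 + 1026169 + 529799) - 1228750/3)/1417023 = 458928 + (1013*1556490 - 1228750/3)*(1/1417023) = 458928 + (1576724370 - 1228750/3)*(1/1417023) = 458928 + (4728944360/3)*(1/1417023) = 458928 + 4728944360/4251069 = 1955663538392/4251069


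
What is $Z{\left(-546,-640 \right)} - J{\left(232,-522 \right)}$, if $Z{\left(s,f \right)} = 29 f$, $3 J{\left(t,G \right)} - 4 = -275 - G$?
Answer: $- \frac{55931}{3} \approx -18644.0$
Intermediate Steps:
$J{\left(t,G \right)} = - \frac{271}{3} - \frac{G}{3}$ ($J{\left(t,G \right)} = \frac{4}{3} + \frac{-275 - G}{3} = \frac{4}{3} - \left(\frac{275}{3} + \frac{G}{3}\right) = - \frac{271}{3} - \frac{G}{3}$)
$Z{\left(-546,-640 \right)} - J{\left(232,-522 \right)} = 29 \left(-640\right) - \left(- \frac{271}{3} - -174\right) = -18560 - \left(- \frac{271}{3} + 174\right) = -18560 - \frac{251}{3} = - \frac{55931}{3}$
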